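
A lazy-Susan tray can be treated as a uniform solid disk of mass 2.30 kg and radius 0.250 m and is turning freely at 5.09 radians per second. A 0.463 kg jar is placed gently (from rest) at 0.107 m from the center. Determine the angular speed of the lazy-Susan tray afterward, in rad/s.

No external torque acts about the center; L_before = L_after.
I_p = ½(2.30)(0.250)² = 0.07187 kg·m².
Added inertia Σmr² = (0.463)(0.107)² = 0.005301 kg·m²; I_f = 0.07187 + 0.005301 = 0.07718 kg·m².
ω_f = I_p ω_i / I_f = (0.07187)(5.09) / 0.07718 = 4.740 rad/s.

ω_f ≈ 4.74 rad/s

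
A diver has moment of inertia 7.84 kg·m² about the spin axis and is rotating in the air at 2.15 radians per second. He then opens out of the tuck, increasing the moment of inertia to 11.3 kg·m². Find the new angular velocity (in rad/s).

No external torque acts about the spin axis, so angular momentum is conserved.
ω₂ = I₁ω₁ / I₂ = (7.840)(2.15 rad/s) / (11.30) = 1.492 rad/s.

ω₂ ≈ 1.49 rad/s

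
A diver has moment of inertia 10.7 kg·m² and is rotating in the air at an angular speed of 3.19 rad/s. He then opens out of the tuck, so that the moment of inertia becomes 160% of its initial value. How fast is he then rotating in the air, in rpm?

ω₂ ≈ 19.0 rpm

No external torque acts about the spin axis, so angular momentum is conserved.
I₂ = 1.60 × 10.7 = 17.12 kg·m².
ω₂ = I₁ω₁ / I₂ = (10.70)(3.19 rad/s) / (17.12) = 1.994 rad/s = 19.04 rpm.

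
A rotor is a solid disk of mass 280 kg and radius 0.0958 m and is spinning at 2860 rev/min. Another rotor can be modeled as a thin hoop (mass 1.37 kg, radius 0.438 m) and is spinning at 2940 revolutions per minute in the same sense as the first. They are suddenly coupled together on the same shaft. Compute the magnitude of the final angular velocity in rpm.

The coupling torques are internal; angular momentum about the shared axis is conserved.
Moments of inertia: I_A = ½(280)(0.0958)² = 1.285 kg·m²; I_B = (1.37)(0.438)² = 0.2628 kg·m².
Taking A's sense as positive: L = (1.285)(2860) + (0.2628)(2940) = 4447 kg·m²·rpm.
Combined I = 1.285 + 0.2628 = 1.548 kg·m².
ω_f = L / I = 4447 / 1.548 = 2874 rpm.

|ω_f| ≈ 2870 rpm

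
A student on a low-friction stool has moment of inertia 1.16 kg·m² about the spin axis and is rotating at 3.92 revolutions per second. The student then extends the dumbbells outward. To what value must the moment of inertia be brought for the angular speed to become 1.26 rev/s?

With no external torque about the axis, L is conserved: I₁ω₁ = I₂ω₂.
I₂ = I₁ω₁ / ω₂ = (1.16)(3.92) / (1.26) = 3.609 kg·m².

I₂ ≈ 3.61 kg·m²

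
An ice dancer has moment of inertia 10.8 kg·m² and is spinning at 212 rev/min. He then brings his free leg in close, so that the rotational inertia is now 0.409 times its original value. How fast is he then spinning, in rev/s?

Angular momentum about the spin axis is conserved since the torque about it is zero.
I₂ = 0.409 × 10.8 = 4.417 kg·m².
ω₂ = I₁ω₁ / I₂ = (10.80)(212 rpm) / (4.417) = 518.3 rpm = 8.639 rev/s.

ω₂ ≈ 8.64 rev/s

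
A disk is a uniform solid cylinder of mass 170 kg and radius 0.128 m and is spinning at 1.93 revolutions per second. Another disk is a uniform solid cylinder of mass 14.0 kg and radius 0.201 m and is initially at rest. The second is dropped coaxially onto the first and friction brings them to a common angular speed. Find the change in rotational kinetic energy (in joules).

ΔKE ≈ -17.3 J

No external torque acts about the common axis, so total angular momentum is conserved.
Moments of inertia: I_A = ½(170)(0.128)² = 1.393 kg·m²; I_B = ½(14.0)(0.201)² = 0.2828 kg·m².
Taking A's sense as positive: L = (1.393)(1.93) = 2.688 kg·m²·rev/s.
Combined I = 1.393 + 0.2828 = 1.675 kg·m².
ω_f = L / I = 2.688 / 1.675 = 1.604 rev/s.
KE_i = ½ΣIω² = 102.4 J; KE_f = ½(1.675)(10.08)² = 85.11 J.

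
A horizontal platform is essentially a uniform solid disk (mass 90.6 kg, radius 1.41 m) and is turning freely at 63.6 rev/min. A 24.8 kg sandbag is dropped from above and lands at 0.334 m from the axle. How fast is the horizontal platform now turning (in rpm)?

The added mass arrives with no angular momentum about the axle, and any external torque about the axle is negligible, so the system's angular momentum is conserved.
I_p = ½(90.6)(1.41)² = 90.06 kg·m².
Added inertia Σmr² = (24.8)(0.334)² = 2.767 kg·m²; I_f = 90.06 + 2.767 = 92.83 kg·m².
ω_f = I_p ω_i / I_f = (90.06)(63.6) / 92.83 = 61.70 rpm.

ω_f ≈ 61.7 rpm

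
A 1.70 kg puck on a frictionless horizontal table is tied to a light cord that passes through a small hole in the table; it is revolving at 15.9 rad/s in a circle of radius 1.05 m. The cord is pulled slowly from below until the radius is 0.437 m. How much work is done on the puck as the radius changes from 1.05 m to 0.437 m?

W ≈ 1130 J

No torque about the axis ⇒ m r₁² ω₁ = m r₂² ω₂.
ω₂ = ω₁ (r₁/r₂)² = (15.9)(1.05/0.437)² = 91.79 rad/s.
W = ΔKE = ½m(v₂² − v₁²) = 1131 J.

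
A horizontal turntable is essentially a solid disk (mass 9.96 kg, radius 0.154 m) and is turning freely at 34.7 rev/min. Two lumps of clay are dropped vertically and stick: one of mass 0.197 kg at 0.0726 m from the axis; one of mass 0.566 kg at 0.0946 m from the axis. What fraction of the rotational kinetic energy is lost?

fraction ≈ 0.0491

No external torque acts about the axis; L_before = L_after.
I_p = ½(9.96)(0.154)² = 0.1181 kg·m².
Added inertia Σmr² = (0.197)(0.0726)² + (0.566)(0.0946)² = 0.006104 kg·m²; I_f = 0.1181 + 0.006104 = 0.1242 kg·m².
ω_f = I_p ω_i / I_f = (0.1181)(34.7) / 0.1242 = 32.99 rpm.
KE_i = ½(0.1181)(3.634 rad/s)² = 0.7798 J; KE_f = ½(0.1242)(3.455)² = 0.7414 J.
Fraction lost = 0.04914.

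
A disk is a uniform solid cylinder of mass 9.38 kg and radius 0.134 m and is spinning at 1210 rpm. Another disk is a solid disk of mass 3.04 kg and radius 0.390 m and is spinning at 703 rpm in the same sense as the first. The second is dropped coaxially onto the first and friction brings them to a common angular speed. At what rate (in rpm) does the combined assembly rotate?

No external torque acts about the common axis, so total angular momentum is conserved.
Moments of inertia: I_A = ½(9.38)(0.134)² = 0.08421 kg·m²; I_B = ½(3.04)(0.390)² = 0.2312 kg·m².
Taking A's sense as positive: L = (0.08421)(1210) + (0.2312)(703) = 264.4 kg·m²·rpm.
Combined I = 0.08421 + 0.2312 = 0.3154 kg·m².
ω_f = L / I = 264.4 / 0.3154 = 838.4 rpm.

|ω_f| ≈ 838 rpm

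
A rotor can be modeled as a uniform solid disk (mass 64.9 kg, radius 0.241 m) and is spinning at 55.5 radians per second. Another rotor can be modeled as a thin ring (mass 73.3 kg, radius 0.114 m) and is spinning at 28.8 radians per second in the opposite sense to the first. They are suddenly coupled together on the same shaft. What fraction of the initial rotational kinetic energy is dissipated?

fraction ≈ 0.682

The coupling torques are internal; angular momentum about the shared axis is conserved.
Moments of inertia: I_A = ½(64.9)(0.241)² = 1.885 kg·m²; I_B = (73.3)(0.114)² = 0.9526 kg·m².
Taking A's sense as positive: L = (1.885)(55.5) − (0.9526)(28.8) = 77.17 kg·m²·rad/s.
Combined I = 1.885 + 0.9526 = 2.837 kg·m².
ω_f = L / I = 77.17 / 2.837 = 27.20 rad/s.
KE_i = ½ΣIω² = 3298 J; KE_f = ½(2.837)(27.20)² = 1049 J.
Fraction dissipated = (KE_i − KE_f)/KE_i = 0.6818.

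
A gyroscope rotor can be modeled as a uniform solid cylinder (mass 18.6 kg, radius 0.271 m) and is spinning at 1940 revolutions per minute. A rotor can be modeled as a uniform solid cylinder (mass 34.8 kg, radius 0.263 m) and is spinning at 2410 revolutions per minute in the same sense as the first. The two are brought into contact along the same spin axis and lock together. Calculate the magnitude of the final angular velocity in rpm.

|ω_f| ≈ 2240 rpm

The coupling torques are internal; angular momentum about the shared axis is conserved.
Moments of inertia: I_A = ½(18.6)(0.271)² = 0.6830 kg·m²; I_B = ½(34.8)(0.263)² = 1.204 kg·m².
Taking A's sense as positive: L = (0.6830)(1940) + (1.204)(2410) = 4226 kg·m²·rpm.
Combined I = 0.6830 + 1.204 = 1.887 kg·m².
ω_f = L / I = 4226 / 1.887 = 2240 rpm.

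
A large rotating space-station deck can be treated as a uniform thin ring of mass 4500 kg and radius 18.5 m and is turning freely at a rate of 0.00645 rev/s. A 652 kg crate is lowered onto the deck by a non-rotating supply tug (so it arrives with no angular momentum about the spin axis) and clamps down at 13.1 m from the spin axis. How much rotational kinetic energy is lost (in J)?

energy lost ≈ 85.7 J

No external torque acts about the spin axis; L_before = L_after.
I_p = (4500)(18.5)² = 1.540e+06 kg·m².
Added inertia Σmr² = (652)(13.1)² = 1.119e+05 kg·m²; I_f = 1.540e+06 + 1.119e+05 = 1.652e+06 kg·m².
ω_f = I_p ω_i / I_f = (1.540e+06)(0.00645) / 1.652e+06 = 0.006013 rev/s.
KE_i = ½(1.540e+06)(0.04053 rad/s)² = 1265 J; KE_f = ½(1.652e+06)(0.03778)² = 1179 J.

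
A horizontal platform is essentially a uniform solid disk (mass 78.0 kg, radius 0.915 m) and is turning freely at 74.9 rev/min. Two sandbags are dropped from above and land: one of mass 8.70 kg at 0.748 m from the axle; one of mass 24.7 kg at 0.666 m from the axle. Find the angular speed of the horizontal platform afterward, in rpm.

No external torque acts about the axle; L_before = L_after.
I_p = ½(78.0)(0.915)² = 32.65 kg·m².
Added inertia Σmr² = (8.70)(0.748)² + (24.7)(0.666)² = 15.82 kg·m²; I_f = 32.65 + 15.82 = 48.48 kg·m².
ω_f = I_p ω_i / I_f = (32.65)(74.9) / 48.48 = 50.45 rpm.

ω_f ≈ 50.5 rpm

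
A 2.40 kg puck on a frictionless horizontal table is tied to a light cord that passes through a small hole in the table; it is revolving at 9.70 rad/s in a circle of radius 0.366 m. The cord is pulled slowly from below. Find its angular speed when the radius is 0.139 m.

ω₂ ≈ 67.3 rad/s

The constraining force is radial, so m r² ω about the center is conserved.
ω₂ = ω₁ (r₁/r₂)² = (9.70)(0.366/0.139)² = 67.25 rad/s.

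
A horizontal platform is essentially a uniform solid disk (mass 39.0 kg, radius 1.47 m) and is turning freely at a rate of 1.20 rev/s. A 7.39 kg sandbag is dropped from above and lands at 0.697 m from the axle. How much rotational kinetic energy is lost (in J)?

energy lost ≈ 94.0 J

No external torque acts about the axle; L_before = L_after.
I_p = ½(39.0)(1.47)² = 42.14 kg·m².
Added inertia Σmr² = (7.39)(0.697)² = 3.590 kg·m²; I_f = 42.14 + 3.590 = 45.73 kg·m².
ω_f = I_p ω_i / I_f = (42.14)(1.20) / 45.73 = 1.106 rev/s.
KE_i = ½(42.14)(7.540 rad/s)² = 1198 J; KE_f = ½(45.73)(6.948)² = 1104 J.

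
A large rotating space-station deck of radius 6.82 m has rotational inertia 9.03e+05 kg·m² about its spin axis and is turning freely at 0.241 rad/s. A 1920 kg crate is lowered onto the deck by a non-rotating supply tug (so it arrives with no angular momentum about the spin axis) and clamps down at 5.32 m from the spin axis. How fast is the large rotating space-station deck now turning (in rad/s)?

ω_f ≈ 0.227 rad/s

The added mass arrives with no angular momentum about the spin axis, and any external torque about the spin axis is negligible, so the system's angular momentum is conserved.
Added inertia Σmr² = (1920)(5.32)² = 54340 kg·m²; I_f = 9.030e+05 + 54340 = 9.573e+05 kg·m².
ω_f = I_p ω_i / I_f = (9.030e+05)(0.241) / 9.573e+05 = 0.2273 rad/s.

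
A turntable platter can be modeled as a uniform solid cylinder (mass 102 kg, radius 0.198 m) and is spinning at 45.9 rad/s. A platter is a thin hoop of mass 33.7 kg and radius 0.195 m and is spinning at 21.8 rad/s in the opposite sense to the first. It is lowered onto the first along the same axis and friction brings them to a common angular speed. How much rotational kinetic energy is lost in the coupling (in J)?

ΔKE lost ≈ 1790 J

No external torque acts about the common axis, so total angular momentum is conserved.
Moments of inertia: I_A = ½(102)(0.198)² = 1.999 kg·m²; I_B = (33.7)(0.195)² = 1.281 kg·m².
Taking A's sense as positive: L = (1.999)(45.9) − (1.281)(21.8) = 63.84 kg·m²·rad/s.
Combined I = 1.999 + 1.281 = 3.281 kg·m².
ω_f = L / I = 63.84 / 3.281 = 19.46 rad/s.
KE_i = ½ΣIω² = 2411 J; KE_f = ½(3.281)(19.46)² = 621.1 J.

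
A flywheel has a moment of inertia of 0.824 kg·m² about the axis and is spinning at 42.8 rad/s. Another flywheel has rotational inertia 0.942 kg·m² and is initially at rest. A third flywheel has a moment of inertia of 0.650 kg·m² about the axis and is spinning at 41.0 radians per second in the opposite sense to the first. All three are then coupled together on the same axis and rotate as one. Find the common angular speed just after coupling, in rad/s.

The coupling torques are internal; angular momentum about the shared axis is conserved.
Taking A's sense as positive: L = (0.8240)(42.8) − (0.6500)(41.0) = 8.617 kg·m²·rad/s.
Combined I = 0.8240 + 0.9420 + 0.6500 = 2.416 kg·m².
ω_f = L / I = 8.617 / 2.416 = 3.567 rad/s.

|ω_f| ≈ 3.57 rad/s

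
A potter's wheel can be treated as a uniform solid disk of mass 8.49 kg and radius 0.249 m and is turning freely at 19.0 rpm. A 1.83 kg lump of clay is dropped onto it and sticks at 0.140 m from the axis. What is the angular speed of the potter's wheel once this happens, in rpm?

ω_f ≈ 16.7 rpm

No external torque acts about the axis; L_before = L_after.
I_p = ½(8.49)(0.249)² = 0.2632 kg·m².
Added inertia Σmr² = (1.83)(0.140)² = 0.03587 kg·m²; I_f = 0.2632 + 0.03587 = 0.2991 kg·m².
ω_f = I_p ω_i / I_f = (0.2632)(19.0) / 0.2991 = 16.72 rpm.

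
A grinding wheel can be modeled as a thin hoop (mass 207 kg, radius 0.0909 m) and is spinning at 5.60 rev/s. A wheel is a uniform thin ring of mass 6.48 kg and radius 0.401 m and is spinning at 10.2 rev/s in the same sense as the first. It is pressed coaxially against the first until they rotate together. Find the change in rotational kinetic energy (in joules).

ΔKE ≈ -270 J

No external torque acts about the common axis, so total angular momentum is conserved.
Moments of inertia: I_A = (207)(0.0909)² = 1.710 kg·m²; I_B = (6.48)(0.401)² = 1.042 kg·m².
Taking A's sense as positive: L = (1.710)(5.60) + (1.042)(10.2) = 20.21 kg·m²·rev/s.
Combined I = 1.710 + 1.042 = 2.752 kg·m².
ω_f = L / I = 20.21 / 2.752 = 7.341 rev/s.
KE_i = ½ΣIω² = 3199 J; KE_f = ½(2.752)(46.13)² = 2928 J.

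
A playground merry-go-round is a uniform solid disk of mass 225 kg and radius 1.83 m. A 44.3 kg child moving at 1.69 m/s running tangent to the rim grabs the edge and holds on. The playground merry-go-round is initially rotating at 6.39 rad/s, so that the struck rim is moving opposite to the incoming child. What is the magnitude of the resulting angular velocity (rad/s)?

The axle reaction passes through the axle and exerts no torque about it; angular momentum about the axle is conserved through the impact.
I_p = ½(225)(1.83)² = 376.8 kg·m². Taking the sense of the child's angular momentum as positive, L_{child} = m v R = (44.3)(1.69)(1.83) = 137.0 kg·m²/s.
L_i = −I_p ω_p + m v R = −(376.8)(6.39) + 137.0 = -2270 kg·m²/s.
After sticking, I_f = I_p + m R² = 376.8 + (44.3)(1.83)² = 525.1 kg·m².
ω_f = L_i / I_f = -2270 / 525.1 = -4.324 rad/s.

|ω_f| ≈ 4.32 rad/s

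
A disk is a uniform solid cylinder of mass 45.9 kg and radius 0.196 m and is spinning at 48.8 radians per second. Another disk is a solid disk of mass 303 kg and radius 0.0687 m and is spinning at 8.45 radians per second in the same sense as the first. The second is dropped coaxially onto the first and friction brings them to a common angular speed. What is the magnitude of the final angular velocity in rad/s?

|ω_f| ≈ 30.7 rad/s

No external torque acts about the common axis, so total angular momentum is conserved.
Moments of inertia: I_A = ½(45.9)(0.196)² = 0.8816 kg·m²; I_B = ½(303)(0.0687)² = 0.7150 kg·m².
Taking A's sense as positive: L = (0.8816)(48.8) + (0.7150)(8.45) = 49.07 kg·m²·rad/s.
Combined I = 0.8816 + 0.7150 = 1.597 kg·m².
ω_f = L / I = 49.07 / 1.597 = 30.73 rad/s.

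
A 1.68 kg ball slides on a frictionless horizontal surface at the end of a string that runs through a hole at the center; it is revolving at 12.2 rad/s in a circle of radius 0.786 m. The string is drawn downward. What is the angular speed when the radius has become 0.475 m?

No torque about the axis ⇒ m r₁² ω₁ = m r₂² ω₂.
ω₂ = ω₁ (r₁/r₂)² = (12.2)(0.786/0.475)² = 33.41 rad/s.

ω₂ ≈ 33.4 rad/s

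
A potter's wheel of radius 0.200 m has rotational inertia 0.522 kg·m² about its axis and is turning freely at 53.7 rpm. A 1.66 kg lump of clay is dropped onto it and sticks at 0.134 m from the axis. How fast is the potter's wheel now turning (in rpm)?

ω_f ≈ 50.8 rpm

No external torque acts about the axis; L_before = L_after.
Added inertia Σmr² = (1.66)(0.134)² = 0.02981 kg·m²; I_f = 0.5220 + 0.02981 = 0.5518 kg·m².
ω_f = I_p ω_i / I_f = (0.5220)(53.7) / 0.5518 = 50.80 rpm.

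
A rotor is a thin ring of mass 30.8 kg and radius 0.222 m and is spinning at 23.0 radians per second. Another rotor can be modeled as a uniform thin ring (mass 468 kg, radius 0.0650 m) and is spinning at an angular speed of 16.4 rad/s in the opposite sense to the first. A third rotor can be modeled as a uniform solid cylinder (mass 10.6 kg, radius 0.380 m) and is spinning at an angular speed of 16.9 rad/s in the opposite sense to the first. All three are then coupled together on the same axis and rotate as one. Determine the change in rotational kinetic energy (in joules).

The coupling torques are internal; angular momentum about the shared axis is conserved.
Moments of inertia: I_A = (30.8)(0.222)² = 1.518 kg·m²; I_B = (468)(0.0650)² = 1.977 kg·m²; I_C = ½(10.6)(0.380)² = 0.7653 kg·m².
Taking A's sense as positive: L = (1.518)(23.0) − (1.977)(16.4) − (0.7653)(16.9) = -10.45 kg·m²·rad/s.
Combined I = 1.518 + 1.977 + 0.7653 = 4.261 kg·m².
ω_f = L / I = -10.45 / 4.261 = -2.452 rad/s.
KE_i = ½ΣIω² = 776.7 J; KE_f = ½(4.261)(2.452)² = 12.81 J.

ΔKE ≈ -764 J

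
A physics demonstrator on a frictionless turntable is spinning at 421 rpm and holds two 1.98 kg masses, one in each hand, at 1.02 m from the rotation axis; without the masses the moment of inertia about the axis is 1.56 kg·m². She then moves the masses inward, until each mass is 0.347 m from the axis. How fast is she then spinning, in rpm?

ω₂ ≈ 1170 rpm

With no external torque about the axis, L is conserved: I₁ω₁ = I₂ω₂.
I₁ = 1.56 + 2(1.98)(1.02)² = 5.680 kg·m²; I₂ = 1.56 + 2(1.98)(0.347)² = 2.037 kg·m².
ω₂ = I₁ω₁ / I₂ = (5.680)(421 rpm) / (2.037) = 1174 rpm.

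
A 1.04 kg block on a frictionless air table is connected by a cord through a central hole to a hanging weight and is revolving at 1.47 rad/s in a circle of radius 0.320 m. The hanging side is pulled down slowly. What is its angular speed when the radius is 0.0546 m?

ω₂ ≈ 50.5 rad/s

No torque about the axis ⇒ m r₁² ω₁ = m r₂² ω₂.
ω₂ = ω₁ (r₁/r₂)² = (1.47)(0.320/0.0546)² = 50.49 rad/s.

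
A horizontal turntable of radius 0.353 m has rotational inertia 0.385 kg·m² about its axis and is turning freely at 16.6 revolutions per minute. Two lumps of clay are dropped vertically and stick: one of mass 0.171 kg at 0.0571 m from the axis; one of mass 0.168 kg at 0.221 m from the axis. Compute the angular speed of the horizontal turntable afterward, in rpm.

ω_f ≈ 16.2 rpm

No external torque acts about the axis; L_before = L_after.
Added inertia Σmr² = (0.171)(0.0571)² + (0.168)(0.221)² = 0.008763 kg·m²; I_f = 0.3850 + 0.008763 = 0.3938 kg·m².
ω_f = I_p ω_i / I_f = (0.3850)(16.6) / 0.3938 = 16.23 rpm.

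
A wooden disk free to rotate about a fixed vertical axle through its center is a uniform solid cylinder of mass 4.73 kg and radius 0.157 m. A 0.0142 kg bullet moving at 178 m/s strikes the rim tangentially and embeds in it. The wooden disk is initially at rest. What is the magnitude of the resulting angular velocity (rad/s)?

The axle reaction passes through the axle and exerts no torque about it; angular momentum about the axle is conserved through the impact.
I_p = ½(4.73)(0.157)² = 0.05829 kg·m². Taking the sense of the bullet's angular momentum as positive, L_{bullet} = m v R = (0.0142)(178)(0.157) = 0.3968 kg·m²/s.
L_i = 0 + 0.3968 = 0.3968 kg·m²/s.
After sticking, I_f = I_p + m R² = 0.05829 + (0.0142)(0.157)² = 0.05864 kg·m².
ω_f = L_i / I_f = 0.3968 / 0.05864 = 6.767 rad/s.

|ω_f| ≈ 6.77 rad/s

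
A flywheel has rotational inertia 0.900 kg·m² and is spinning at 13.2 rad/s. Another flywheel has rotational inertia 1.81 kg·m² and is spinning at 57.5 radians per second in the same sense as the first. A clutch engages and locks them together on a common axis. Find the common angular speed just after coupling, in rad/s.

The coupling torques are internal; angular momentum about the shared axis is conserved.
Taking A's sense as positive: L = (0.9000)(13.2) + (1.810)(57.5) = 116.0 kg·m²·rad/s.
Combined I = 0.9000 + 1.810 = 2.710 kg·m².
ω_f = L / I = 116.0 / 2.710 = 42.79 rad/s.

|ω_f| ≈ 42.8 rad/s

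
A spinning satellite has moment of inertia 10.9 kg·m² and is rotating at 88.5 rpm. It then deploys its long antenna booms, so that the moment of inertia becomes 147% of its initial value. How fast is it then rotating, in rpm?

With no external torque about the axis, L is conserved: I₁ω₁ = I₂ω₂.
I₂ = 1.47 × 10.9 = 16.02 kg·m².
ω₂ = I₁ω₁ / I₂ = (10.90)(88.5 rpm) / (16.02) = 60.20 rpm.

ω₂ ≈ 60.2 rpm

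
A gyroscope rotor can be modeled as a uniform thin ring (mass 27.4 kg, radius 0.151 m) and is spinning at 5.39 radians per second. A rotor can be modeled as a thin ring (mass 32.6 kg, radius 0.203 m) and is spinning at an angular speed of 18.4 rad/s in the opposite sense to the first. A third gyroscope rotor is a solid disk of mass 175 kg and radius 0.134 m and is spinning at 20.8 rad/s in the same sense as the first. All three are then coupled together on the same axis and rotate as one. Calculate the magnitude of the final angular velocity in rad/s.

The coupling torques are internal; angular momentum about the shared axis is conserved.
Moments of inertia: I_A = (27.4)(0.151)² = 0.6247 kg·m²; I_B = (32.6)(0.203)² = 1.343 kg·m²; I_C = ½(175)(0.134)² = 1.571 kg·m².
Taking A's sense as positive: L = (0.6247)(5.39) − (1.343)(18.4) + (1.571)(20.8) = 11.33 kg·m²·rad/s.
Combined I = 0.6247 + 1.343 + 1.571 = 3.539 kg·m².
ω_f = L / I = 11.33 / 3.539 = 3.201 rad/s.

|ω_f| ≈ 3.20 rad/s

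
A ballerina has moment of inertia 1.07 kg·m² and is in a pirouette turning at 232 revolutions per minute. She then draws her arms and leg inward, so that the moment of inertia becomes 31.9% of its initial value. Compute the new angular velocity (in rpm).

Angular momentum about the spin axis is conserved since the torque about it is zero.
I₂ = 0.319 × 1.07 = 0.3413 kg·m².
ω₂ = I₁ω₁ / I₂ = (1.070)(232 rpm) / (0.3413) = 727.3 rpm.

ω₂ ≈ 727 rpm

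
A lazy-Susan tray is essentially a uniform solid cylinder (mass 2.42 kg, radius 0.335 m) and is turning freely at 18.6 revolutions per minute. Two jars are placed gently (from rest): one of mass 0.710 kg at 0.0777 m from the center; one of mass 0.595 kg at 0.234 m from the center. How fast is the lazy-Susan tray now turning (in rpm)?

No external torque acts about the center; L_before = L_after.
I_p = ½(2.42)(0.335)² = 0.1358 kg·m².
Added inertia Σmr² = (0.710)(0.0777)² + (0.595)(0.234)² = 0.03687 kg·m²; I_f = 0.1358 + 0.03687 = 0.1727 kg·m².
ω_f = I_p ω_i / I_f = (0.1358)(18.6) / 0.1727 = 14.63 rpm.

ω_f ≈ 14.6 rpm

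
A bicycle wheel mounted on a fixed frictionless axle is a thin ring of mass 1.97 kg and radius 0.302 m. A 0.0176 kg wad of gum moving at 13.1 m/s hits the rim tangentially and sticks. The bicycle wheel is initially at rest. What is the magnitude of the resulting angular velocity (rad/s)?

The axle reaction passes through the axle and exerts no torque about it; angular momentum about the axle is conserved through the impact.
I_p = (1.97)(0.302)² = 0.1797 kg·m². Taking the sense of the wad of gum's angular momentum as positive, L_{wad} = m v R = (0.0176)(13.1)(0.302) = 0.06963 kg·m²/s.
L_i = 0 + 0.06963 = 0.06963 kg·m²/s.
After sticking, I_f = I_p + m R² = 0.1797 + (0.0176)(0.302)² = 0.1813 kg·m².
ω_f = L_i / I_f = 0.06963 / 0.1813 = 0.3841 rad/s.

|ω_f| ≈ 0.384 rad/s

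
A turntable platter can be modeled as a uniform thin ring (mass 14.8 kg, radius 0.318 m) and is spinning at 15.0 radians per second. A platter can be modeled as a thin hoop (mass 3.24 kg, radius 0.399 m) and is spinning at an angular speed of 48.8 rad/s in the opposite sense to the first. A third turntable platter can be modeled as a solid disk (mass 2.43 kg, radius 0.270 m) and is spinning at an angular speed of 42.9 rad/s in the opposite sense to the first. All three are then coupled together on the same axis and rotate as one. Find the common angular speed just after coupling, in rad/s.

No external torque acts about the common axis, so total angular momentum is conserved.
Moments of inertia: I_A = (14.8)(0.318)² = 1.497 kg·m²; I_B = (3.24)(0.399)² = 0.5158 kg·m²; I_C = ½(2.43)(0.270)² = 0.08857 kg·m².
Taking A's sense as positive: L = (1.497)(15.0) − (0.5158)(48.8) − (0.08857)(42.9) = -6.522 kg·m²·rad/s.
Combined I = 1.497 + 0.5158 + 0.08857 = 2.101 kg·m².
ω_f = L / I = -6.522 / 2.101 = -3.104 rad/s.

|ω_f| ≈ 3.10 rad/s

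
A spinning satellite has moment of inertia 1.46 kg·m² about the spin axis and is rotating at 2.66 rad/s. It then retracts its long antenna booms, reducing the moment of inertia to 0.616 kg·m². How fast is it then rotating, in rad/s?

With no external torque about the axis, L is conserved: I₁ω₁ = I₂ω₂.
ω₂ = I₁ω₁ / I₂ = (1.460)(2.66 rad/s) / (0.6160) = 6.305 rad/s.

ω₂ ≈ 6.30 rad/s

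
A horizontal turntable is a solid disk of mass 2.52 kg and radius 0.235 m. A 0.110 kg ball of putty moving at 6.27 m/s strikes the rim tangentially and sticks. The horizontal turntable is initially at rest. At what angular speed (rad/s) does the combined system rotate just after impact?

About the axle the impulsive forces during the collision are internal, so angular momentum about that axis is conserved.
I_p = ½(2.52)(0.235)² = 0.06958 kg·m². Taking the sense of the ball of putty's angular momentum as positive, L_{ball} = m v R = (0.110)(6.27)(0.235) = 0.1621 kg·m²/s.
L_i = 0 + 0.1621 = 0.1621 kg·m²/s.
After sticking, I_f = I_p + m R² = 0.06958 + (0.110)(0.235)² = 0.07566 kg·m².
ω_f = L_i / I_f = 0.1621 / 0.07566 = 2.142 rad/s.

|ω_f| ≈ 2.14 rad/s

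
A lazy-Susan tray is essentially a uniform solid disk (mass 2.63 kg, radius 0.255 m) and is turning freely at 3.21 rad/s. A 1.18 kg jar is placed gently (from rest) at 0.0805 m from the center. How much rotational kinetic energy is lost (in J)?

The added mass arrives with no angular momentum about the center, and any external torque about the center is negligible, so the system's angular momentum is conserved.
I_p = ½(2.63)(0.255)² = 0.08551 kg·m².
Added inertia Σmr² = (1.18)(0.0805)² = 0.007647 kg·m²; I_f = 0.08551 + 0.007647 = 0.09315 kg·m².
ω_f = I_p ω_i / I_f = (0.08551)(3.21) / 0.09315 = 2.947 rad/s.
KE_i = ½(0.08551)(3.210 rad/s)² = 0.4405 J; KE_f = ½(0.09315)(2.947)² = 0.4044 J.

energy lost ≈ 0.0362 J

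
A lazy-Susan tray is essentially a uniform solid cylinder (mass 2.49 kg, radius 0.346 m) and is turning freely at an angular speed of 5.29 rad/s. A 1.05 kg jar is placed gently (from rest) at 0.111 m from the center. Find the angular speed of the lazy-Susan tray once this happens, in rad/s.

ω_f ≈ 4.87 rad/s

The added mass arrives with no angular momentum about the center, and any external torque about the center is negligible, so the system's angular momentum is conserved.
I_p = ½(2.49)(0.346)² = 0.1490 kg·m².
Added inertia Σmr² = (1.05)(0.111)² = 0.01294 kg·m²; I_f = 0.1490 + 0.01294 = 0.1620 kg·m².
ω_f = I_p ω_i / I_f = (0.1490)(5.29) / 0.1620 = 4.868 rad/s.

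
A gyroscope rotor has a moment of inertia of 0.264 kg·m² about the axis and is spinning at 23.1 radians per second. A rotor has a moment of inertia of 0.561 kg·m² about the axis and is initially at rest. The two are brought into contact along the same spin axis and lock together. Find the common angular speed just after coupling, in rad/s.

No external torque acts about the common axis, so total angular momentum is conserved.
Taking A's sense as positive: L = (0.2640)(23.1) = 6.098 kg·m²·rad/s.
Combined I = 0.2640 + 0.5610 = 0.8250 kg·m².
ω_f = L / I = 6.098 / 0.8250 = 7.392 rad/s.

|ω_f| ≈ 7.39 rad/s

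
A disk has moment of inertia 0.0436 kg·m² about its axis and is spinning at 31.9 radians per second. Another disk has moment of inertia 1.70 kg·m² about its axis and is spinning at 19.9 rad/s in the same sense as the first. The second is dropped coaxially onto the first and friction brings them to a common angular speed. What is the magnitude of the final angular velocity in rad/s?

No external torque acts about the common axis, so total angular momentum is conserved.
Taking A's sense as positive: L = (0.04360)(31.9) + (1.700)(19.9) = 35.22 kg·m²·rad/s.
Combined I = 0.04360 + 1.700 = 1.744 kg·m².
ω_f = L / I = 35.22 / 1.744 = 20.20 rad/s.

|ω_f| ≈ 20.2 rad/s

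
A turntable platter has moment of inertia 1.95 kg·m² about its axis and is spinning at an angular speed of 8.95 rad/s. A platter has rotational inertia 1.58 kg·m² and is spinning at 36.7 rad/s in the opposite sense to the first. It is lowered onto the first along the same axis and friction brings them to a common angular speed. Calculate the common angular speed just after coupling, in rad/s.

|ω_f| ≈ 11.5 rad/s

The coupling torques are internal; angular momentum about the shared axis is conserved.
Taking A's sense as positive: L = (1.950)(8.95) − (1.580)(36.7) = -40.53 kg·m²·rad/s.
Combined I = 1.950 + 1.580 = 3.530 kg·m².
ω_f = L / I = -40.53 / 3.530 = -11.48 rad/s.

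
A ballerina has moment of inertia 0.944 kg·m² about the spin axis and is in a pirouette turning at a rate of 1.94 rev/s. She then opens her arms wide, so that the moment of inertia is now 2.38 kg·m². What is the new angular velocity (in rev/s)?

ω₂ ≈ 0.769 rev/s

With no external torque about the axis, L is conserved: I₁ω₁ = I₂ω₂.
ω₂ = I₁ω₁ / I₂ = (0.9440)(1.94 rev/s) / (2.380) = 0.7695 rev/s.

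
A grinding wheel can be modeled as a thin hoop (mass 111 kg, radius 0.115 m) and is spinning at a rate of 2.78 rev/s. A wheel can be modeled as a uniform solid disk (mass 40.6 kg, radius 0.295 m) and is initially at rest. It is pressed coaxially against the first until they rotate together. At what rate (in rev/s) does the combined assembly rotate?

No external torque acts about the common axis, so total angular momentum is conserved.
Moments of inertia: I_A = (111)(0.115)² = 1.468 kg·m²; I_B = ½(40.6)(0.295)² = 1.767 kg·m².
Taking A's sense as positive: L = (1.468)(2.78) = 4.081 kg·m²·rev/s.
Combined I = 1.468 + 1.767 = 3.235 kg·m².
ω_f = L / I = 4.081 / 3.235 = 1.262 rev/s.

|ω_f| ≈ 1.26 rev/s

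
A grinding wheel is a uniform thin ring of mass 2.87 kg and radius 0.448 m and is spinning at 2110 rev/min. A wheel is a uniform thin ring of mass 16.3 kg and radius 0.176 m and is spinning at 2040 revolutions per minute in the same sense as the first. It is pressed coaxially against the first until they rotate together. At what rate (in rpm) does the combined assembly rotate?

|ω_f| ≈ 2080 rpm

The coupling torques are internal; angular momentum about the shared axis is conserved.
Moments of inertia: I_A = (2.87)(0.448)² = 0.5760 kg·m²; I_B = (16.3)(0.176)² = 0.5049 kg·m².
Taking A's sense as positive: L = (0.5760)(2110) + (0.5049)(2040) = 2245 kg·m²·rpm.
Combined I = 0.5760 + 0.5049 = 1.081 kg·m².
ω_f = L / I = 2245 / 1.081 = 2077 rpm.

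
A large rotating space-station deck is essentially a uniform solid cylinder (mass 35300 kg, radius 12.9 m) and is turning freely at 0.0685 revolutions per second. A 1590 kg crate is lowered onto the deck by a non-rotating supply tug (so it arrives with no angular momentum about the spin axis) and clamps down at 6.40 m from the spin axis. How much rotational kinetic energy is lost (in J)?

The added mass arrives with no angular momentum about the spin axis, and any external torque about the spin axis is negligible, so the system's angular momentum is conserved.
I_p = ½(35300)(12.9)² = 2.937e+06 kg·m².
Added inertia Σmr² = (1590)(6.40)² = 65130 kg·m²; I_f = 2.937e+06 + 65130 = 3.002e+06 kg·m².
ω_f = I_p ω_i / I_f = (2.937e+06)(0.0685) / 3.002e+06 = 0.06701 rev/s.
KE_i = ½(2.937e+06)(0.4304 rad/s)² = 2.720e+05 J; KE_f = ½(3.002e+06)(0.4211)² = 2.661e+05 J.

energy lost ≈ 5900 J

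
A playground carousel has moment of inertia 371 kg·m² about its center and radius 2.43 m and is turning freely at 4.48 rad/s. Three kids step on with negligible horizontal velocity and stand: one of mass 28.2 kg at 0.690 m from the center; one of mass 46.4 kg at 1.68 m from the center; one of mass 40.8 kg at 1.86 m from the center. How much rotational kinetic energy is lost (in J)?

The added mass arrives with no angular momentum about the center, and any external torque about the center is negligible, so the system's angular momentum is conserved.
Added inertia Σmr² = (28.2)(0.690)² + (46.4)(1.68)² + (40.8)(1.86)² = 285.5 kg·m²; I_f = 371.0 + 285.5 = 656.5 kg·m².
ω_f = I_p ω_i / I_f = (371.0)(4.48) / 656.5 = 2.532 rad/s.
KE_i = ½(371.0)(4.480 rad/s)² = 3723 J; KE_f = ½(656.5)(2.532)² = 2104 J.

energy lost ≈ 1620 J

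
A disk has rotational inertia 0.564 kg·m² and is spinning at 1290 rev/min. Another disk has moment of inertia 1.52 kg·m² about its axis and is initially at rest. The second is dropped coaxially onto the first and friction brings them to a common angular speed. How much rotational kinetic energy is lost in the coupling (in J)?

No external torque acts about the common axis, so total angular momentum is conserved.
Taking A's sense as positive: L = (0.5640)(1290) = 727.6 kg·m²·rpm.
Combined I = 0.5640 + 1.520 = 2.084 kg·m².
ω_f = L / I = 727.6 / 2.084 = 349.1 rpm.
KE_i = ½ΣIω² = 5146 J; KE_f = ½(2.084)(36.56)² = 1393 J.

ΔKE lost ≈ 3750 J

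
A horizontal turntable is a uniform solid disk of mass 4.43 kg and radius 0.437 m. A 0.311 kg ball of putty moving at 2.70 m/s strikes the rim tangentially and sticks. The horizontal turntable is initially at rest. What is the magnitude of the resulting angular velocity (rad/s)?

|ω_f| ≈ 0.761 rad/s

The axle reaction passes through the axle and exerts no torque about it; angular momentum about the axle is conserved through the impact.
I_p = ½(4.43)(0.437)² = 0.4230 kg·m². Taking the sense of the ball of putty's angular momentum as positive, L_{ball} = m v R = (0.311)(2.70)(0.437) = 0.3669 kg·m²/s.
L_i = 0 + 0.3669 = 0.3669 kg·m²/s.
After sticking, I_f = I_p + m R² = 0.4230 + (0.311)(0.437)² = 0.4824 kg·m².
ω_f = L_i / I_f = 0.3669 / 0.4824 = 0.7607 rad/s.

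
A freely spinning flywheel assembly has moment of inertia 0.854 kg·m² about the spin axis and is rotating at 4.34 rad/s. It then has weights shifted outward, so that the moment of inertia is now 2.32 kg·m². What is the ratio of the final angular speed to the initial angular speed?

ω₂/ω₁ ≈ 0.368

Angular momentum about the spin axis is conserved since the torque about it is zero.
ω₂/ω₁ = I₁/I₂ = 0.8540 / 2.320 = 0.3681.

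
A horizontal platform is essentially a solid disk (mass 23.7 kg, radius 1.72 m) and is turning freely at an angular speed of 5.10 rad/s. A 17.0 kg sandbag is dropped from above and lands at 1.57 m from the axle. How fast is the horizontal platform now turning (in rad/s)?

ω_f ≈ 2.32 rad/s

No external torque acts about the axle; L_before = L_after.
I_p = ½(23.7)(1.72)² = 35.06 kg·m².
Added inertia Σmr² = (17.0)(1.57)² = 41.90 kg·m²; I_f = 35.06 + 41.90 = 76.96 kg·m².
ω_f = I_p ω_i / I_f = (35.06)(5.10) / 76.96 = 2.323 rad/s.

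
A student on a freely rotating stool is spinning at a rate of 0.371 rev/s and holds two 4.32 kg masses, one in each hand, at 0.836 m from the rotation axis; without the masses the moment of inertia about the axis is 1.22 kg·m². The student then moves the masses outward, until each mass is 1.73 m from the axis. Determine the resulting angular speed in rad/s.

No external torque acts about the spin axis, so angular momentum is conserved.
I₁ = 1.22 + 2(4.32)(0.836)² = 7.258 kg·m²; I₂ = 1.22 + 2(4.32)(1.73)² = 27.08 kg·m².
ω₂ = I₁ω₁ / I₂ = (7.258)(0.371 rev/s) / (27.08) = 0.09945 rev/s = 0.6248 rad/s.

ω₂ ≈ 0.625 rad/s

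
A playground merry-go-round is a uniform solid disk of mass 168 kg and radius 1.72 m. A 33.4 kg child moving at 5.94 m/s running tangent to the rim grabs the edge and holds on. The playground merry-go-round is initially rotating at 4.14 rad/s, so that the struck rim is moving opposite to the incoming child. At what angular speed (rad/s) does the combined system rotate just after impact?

The axle reaction passes through the axle and exerts no torque about it; angular momentum about the axle is conserved through the impact.
I_p = ½(168)(1.72)² = 248.5 kg·m². Taking the sense of the child's angular momentum as positive, L_{child} = m v R = (33.4)(5.94)(1.72) = 341.2 kg·m²/s.
L_i = −I_p ω_p + m v R = −(248.5)(4.14) + 341.2 = -687.6 kg·m²/s.
After sticking, I_f = I_p + m R² = 248.5 + (33.4)(1.72)² = 347.3 kg·m².
ω_f = L_i / I_f = -687.6 / 347.3 = -1.980 rad/s.

|ω_f| ≈ 1.98 rad/s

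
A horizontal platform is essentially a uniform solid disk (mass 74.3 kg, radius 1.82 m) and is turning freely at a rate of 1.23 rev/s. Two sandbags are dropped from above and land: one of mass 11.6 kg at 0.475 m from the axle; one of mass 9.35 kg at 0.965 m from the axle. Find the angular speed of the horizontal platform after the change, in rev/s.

ω_f ≈ 1.13 rev/s

The added mass arrives with no angular momentum about the axle, and any external torque about the axle is negligible, so the system's angular momentum is conserved.
I_p = ½(74.3)(1.82)² = 123.1 kg·m².
Added inertia Σmr² = (11.6)(0.475)² + (9.35)(0.965)² = 11.32 kg·m²; I_f = 123.1 + 11.32 = 134.4 kg·m².
ω_f = I_p ω_i / I_f = (123.1)(1.23) / 134.4 = 1.126 rev/s.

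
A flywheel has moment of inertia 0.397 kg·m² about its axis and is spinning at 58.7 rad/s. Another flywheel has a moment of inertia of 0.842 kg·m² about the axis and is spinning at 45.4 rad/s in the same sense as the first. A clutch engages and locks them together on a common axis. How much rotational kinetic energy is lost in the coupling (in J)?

The coupling torques are internal; angular momentum about the shared axis is conserved.
Taking A's sense as positive: L = (0.3970)(58.7) + (0.8420)(45.4) = 61.53 kg·m²·rad/s.
Combined I = 0.3970 + 0.8420 = 1.239 kg·m².
ω_f = L / I = 61.53 / 1.239 = 49.66 rad/s.
KE_i = ½ΣIω² = 1552 J; KE_f = ½(1.239)(49.66)² = 1528 J.

ΔKE lost ≈ 23.9 J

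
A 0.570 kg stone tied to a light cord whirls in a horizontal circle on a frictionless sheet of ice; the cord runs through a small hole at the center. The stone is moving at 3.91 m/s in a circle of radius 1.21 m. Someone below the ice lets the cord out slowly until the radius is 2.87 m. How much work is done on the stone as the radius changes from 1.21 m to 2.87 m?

W ≈ -3.58 J

The only horizontal force on the mass is along the cord (radial), so it exerts no torque about the hole and angular momentum m v r is conserved.
v₂ = v₁ r₁ / r₂ = (3.91)(1.21) / (2.87) = 1.648 m/s.
W = ΔKE = ½m(v₂² − v₁²) = -3.583 J.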